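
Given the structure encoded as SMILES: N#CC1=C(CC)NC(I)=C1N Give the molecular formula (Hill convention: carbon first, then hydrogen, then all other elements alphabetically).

C7H8IN3

Walk through each heavy atom and fill implicit hydrogens from standard valence (C 4, N 3, O 2, S 2, halogen 1):
  atom 1: N, bond orders sum to 3 (valence 3) → 0 H
  atom 2: C, bond orders sum to 4 (valence 4) → 0 H
  atom 3: C, bond orders sum to 4 (valence 4) → 0 H
  atom 4: C, bond orders sum to 4 (valence 4) → 0 H
  atom 5: C, bond orders sum to 2 (valence 4) → 2 H
  atom 6: C, bond orders sum to 1 (valence 4) → 3 H
  atom 7: N, bond orders sum to 2 (valence 3) → 1 H
  atom 8: C, bond orders sum to 4 (valence 4) → 0 H
  atom 9: I (halogen, monovalent) → 0 H
  atom 10: C, bond orders sum to 4 (valence 4) → 0 H
  atom 11: N, bond orders sum to 1 (valence 3) → 2 H
Totals → C:7, H:8, I:1, N:3.
In Hill order: C7H8IN3.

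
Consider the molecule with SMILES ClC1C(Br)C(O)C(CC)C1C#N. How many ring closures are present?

In SMILES, each pair of matching ring-closure digits denotes one ring-closing bond; the number of such bonds equals the number of independent rings.
Ring-closure bonds here: 1.

1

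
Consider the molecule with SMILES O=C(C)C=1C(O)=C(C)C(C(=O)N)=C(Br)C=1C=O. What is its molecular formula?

C11H10BrNO4

Walk through each heavy atom and fill implicit hydrogens from standard valence (C 4, N 3, O 2, S 2, halogen 1):
  atom 1: O, bond orders sum to 2 (valence 2) → 0 H
  atom 2: C, bond orders sum to 4 (valence 4) → 0 H
  atom 3: C, bond orders sum to 1 (valence 4) → 3 H
  atom 4: C, bond orders sum to 4 (valence 4) → 0 H
  atom 5: C, bond orders sum to 4 (valence 4) → 0 H
  atom 6: O, bond orders sum to 1 (valence 2) → 1 H
  atom 7: C, bond orders sum to 4 (valence 4) → 0 H
  atom 8: C, bond orders sum to 1 (valence 4) → 3 H
  atom 9: C, bond orders sum to 4 (valence 4) → 0 H
  atom 10: C, bond orders sum to 4 (valence 4) → 0 H
  atom 11: O, bond orders sum to 2 (valence 2) → 0 H
  atom 12: N, bond orders sum to 1 (valence 3) → 2 H
  atom 13: C, bond orders sum to 4 (valence 4) → 0 H
  atom 14: Br (halogen, monovalent) → 0 H
  atom 15: C, bond orders sum to 4 (valence 4) → 0 H
  atom 16: C, bond orders sum to 3 (valence 4) → 1 H
  atom 17: O, bond orders sum to 2 (valence 2) → 0 H
Totals → C:11, H:10, Br:1, N:1, O:4.
In Hill order: C11H10BrNO4.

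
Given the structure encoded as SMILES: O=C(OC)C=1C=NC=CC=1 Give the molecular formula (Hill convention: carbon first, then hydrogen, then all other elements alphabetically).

C7H7NO2

Walk through each heavy atom and fill implicit hydrogens from standard valence (C 4, N 3, O 2, S 2, halogen 1):
  atom 1: O, bond orders sum to 2 (valence 2) → 0 H
  atom 2: C, bond orders sum to 4 (valence 4) → 0 H
  atom 3: O, bond orders sum to 2 (valence 2) → 0 H
  atom 4: C, bond orders sum to 1 (valence 4) → 3 H
  atom 5: C, bond orders sum to 4 (valence 4) → 0 H
  atom 6: C, bond orders sum to 3 (valence 4) → 1 H
  atom 7: N, bond orders sum to 3 (valence 3) → 0 H
  atom 8: C, bond orders sum to 3 (valence 4) → 1 H
  atom 9: C, bond orders sum to 3 (valence 4) → 1 H
  atom 10: C, bond orders sum to 3 (valence 4) → 1 H
Totals → C:7, H:7, N:1, O:2.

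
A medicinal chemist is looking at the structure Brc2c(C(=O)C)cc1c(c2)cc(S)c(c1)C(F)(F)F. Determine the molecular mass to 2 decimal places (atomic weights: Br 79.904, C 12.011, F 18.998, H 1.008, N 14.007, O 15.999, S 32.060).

First, the molecular formula is C13H8BrF3OS (counting implicit H from valence).
  Br: 1 × 79.904 = 79.904
  C: 13 × 12.011 = 156.143
  F: 3 × 18.998 = 56.994
  H: 8 × 1.008 = 8.064
  O: 1 × 15.999 = 15.999
  S: 1 × 32.060 = 32.060
Sum: 1×79.904 + 13×12.011 + 3×18.998 + 8×1.008 + 1×15.999 + 1×32.060 = 349.164 → 349.16 g/mol.

349.16 g/mol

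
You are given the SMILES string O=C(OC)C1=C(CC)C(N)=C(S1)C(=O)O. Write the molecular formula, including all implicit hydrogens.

Walk through each heavy atom and fill implicit hydrogens from standard valence (C 4, N 3, O 2, S 2, halogen 1):
  atom 1: O, bond orders sum to 2 (valence 2) → 0 H
  atom 2: C, bond orders sum to 4 (valence 4) → 0 H
  atom 3: O, bond orders sum to 2 (valence 2) → 0 H
  atom 4: C, bond orders sum to 1 (valence 4) → 3 H
  atom 5: C, bond orders sum to 4 (valence 4) → 0 H
  atom 6: C, bond orders sum to 4 (valence 4) → 0 H
  atom 7: C, bond orders sum to 2 (valence 4) → 2 H
  atom 8: C, bond orders sum to 1 (valence 4) → 3 H
  atom 9: C, bond orders sum to 4 (valence 4) → 0 H
  atom 10: N, bond orders sum to 1 (valence 3) → 2 H
  atom 11: C, bond orders sum to 4 (valence 4) → 0 H
  atom 12: S, bond orders sum to 2 (valence 2) → 0 H
  atom 13: C, bond orders sum to 4 (valence 4) → 0 H
  atom 14: O, bond orders sum to 2 (valence 2) → 0 H
  atom 15: O, bond orders sum to 1 (valence 2) → 1 H
Totals → C:9, H:11, N:1, O:4, S:1.

C9H11NO4S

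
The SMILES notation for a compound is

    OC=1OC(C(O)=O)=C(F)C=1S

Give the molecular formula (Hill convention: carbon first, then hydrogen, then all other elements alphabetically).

Walk through each heavy atom and fill implicit hydrogens from standard valence (C 4, N 3, O 2, S 2, halogen 1):
  atom 1: O, bond orders sum to 1 (valence 2) → 1 H
  atom 2: C, bond orders sum to 4 (valence 4) → 0 H
  atom 3: O, bond orders sum to 2 (valence 2) → 0 H
  atom 4: C, bond orders sum to 4 (valence 4) → 0 H
  atom 5: C, bond orders sum to 4 (valence 4) → 0 H
  atom 6: O, bond orders sum to 1 (valence 2) → 1 H
  atom 7: O, bond orders sum to 2 (valence 2) → 0 H
  atom 8: C, bond orders sum to 4 (valence 4) → 0 H
  atom 9: F (halogen, monovalent) → 0 H
  atom 10: C, bond orders sum to 4 (valence 4) → 0 H
  atom 11: S, bond orders sum to 1 (valence 2) → 1 H
Totals → C:5, H:3, F:1, O:4, S:1.

C5H3FO4S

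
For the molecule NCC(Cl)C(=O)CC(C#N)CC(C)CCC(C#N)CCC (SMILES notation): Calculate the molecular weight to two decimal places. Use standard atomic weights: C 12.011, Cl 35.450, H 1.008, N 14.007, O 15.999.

311.85 g/mol

First, the molecular formula is C16H26ClN3O (counting implicit H from valence).
  C: 16 × 12.011 = 192.176
  Cl: 1 × 35.450 = 35.450
  H: 26 × 1.008 = 26.208
  N: 3 × 14.007 = 42.021
  O: 1 × 15.999 = 15.999
Sum: 16×12.011 + 1×35.450 + 26×1.008 + 3×14.007 + 1×15.999 = 311.854 → 311.85 g/mol.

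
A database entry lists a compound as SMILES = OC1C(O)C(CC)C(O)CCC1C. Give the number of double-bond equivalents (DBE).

1

Molecular formula: C10H20O3.
DoU = (2C + 2 + N − H − X) / 2, where X is the halogen count and O/S are ignored.
    = (2·10 + 2 + 0 − 20 − 0) / 2 = 2 / 2 = 1.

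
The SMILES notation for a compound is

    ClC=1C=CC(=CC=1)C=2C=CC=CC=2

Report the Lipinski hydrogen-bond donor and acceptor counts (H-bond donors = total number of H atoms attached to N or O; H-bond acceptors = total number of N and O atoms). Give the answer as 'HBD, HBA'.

Donors: find every N or O and count the H atoms it carries.
  (no N or O atoms present)
Lipinski HBD = 0.
Acceptors: N atoms = 0, O atoms = 0 → HBA = 0.

0, 0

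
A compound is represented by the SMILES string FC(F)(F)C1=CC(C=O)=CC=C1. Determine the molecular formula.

C8H5F3O

Walk through each heavy atom and fill implicit hydrogens from standard valence (C 4, N 3, O 2, S 2, halogen 1):
  atom 1: F (halogen, monovalent) → 0 H
  atom 2: C, bond orders sum to 4 (valence 4) → 0 H
  atom 3: F (halogen, monovalent) → 0 H
  atom 4: F (halogen, monovalent) → 0 H
  atom 5: C, bond orders sum to 4 (valence 4) → 0 H
  atom 6: C, bond orders sum to 3 (valence 4) → 1 H
  atom 7: C, bond orders sum to 4 (valence 4) → 0 H
  atom 8: C, bond orders sum to 3 (valence 4) → 1 H
  atom 9: O, bond orders sum to 2 (valence 2) → 0 H
  atom 10: C, bond orders sum to 3 (valence 4) → 1 H
  atom 11: C, bond orders sum to 3 (valence 4) → 1 H
  atom 12: C, bond orders sum to 3 (valence 4) → 1 H
Totals → C:8, H:5, F:3, O:1.
In Hill order: C8H5F3O.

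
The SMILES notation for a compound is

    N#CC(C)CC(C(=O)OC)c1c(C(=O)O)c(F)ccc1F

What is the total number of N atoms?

1

Scan the SMILES for N atoms (remember two-letter symbols like Cl and Br are single atoms).
Nitrogen count: 1.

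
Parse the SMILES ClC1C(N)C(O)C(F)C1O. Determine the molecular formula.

C5H9ClFNO2

Walk through each heavy atom and fill implicit hydrogens from standard valence (C 4, N 3, O 2, S 2, halogen 1):
  atom 1: Cl (halogen, monovalent) → 0 H
  atom 2: C, bond orders sum to 3 (valence 4) → 1 H
  atom 3: C, bond orders sum to 3 (valence 4) → 1 H
  atom 4: N, bond orders sum to 1 (valence 3) → 2 H
  atom 5: C, bond orders sum to 3 (valence 4) → 1 H
  atom 6: O, bond orders sum to 1 (valence 2) → 1 H
  atom 7: C, bond orders sum to 3 (valence 4) → 1 H
  atom 8: F (halogen, monovalent) → 0 H
  atom 9: C, bond orders sum to 3 (valence 4) → 1 H
  atom 10: O, bond orders sum to 1 (valence 2) → 1 H
Totals → C:5, H:9, Cl:1, F:1, N:1, O:2.
In Hill order: C5H9ClFNO2.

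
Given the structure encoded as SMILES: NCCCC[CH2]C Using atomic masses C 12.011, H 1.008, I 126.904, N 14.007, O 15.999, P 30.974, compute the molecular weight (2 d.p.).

101.19 g/mol

First, the molecular formula is C6H15N (counting implicit H from valence).
  C: 6 × 12.011 = 72.066
  H: 15 × 1.008 = 15.120
  N: 1 × 14.007 = 14.007
Sum: 6×12.011 + 15×1.008 + 1×14.007 = 101.193 → 101.19 g/mol.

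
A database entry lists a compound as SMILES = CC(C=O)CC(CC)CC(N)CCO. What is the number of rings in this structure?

In SMILES, each pair of matching ring-closure digits denotes one ring-closing bond; the number of such bonds equals the number of independent rings.
Ring-closure bonds here: 0.

0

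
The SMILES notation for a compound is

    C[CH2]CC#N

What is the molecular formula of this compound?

Walk through each heavy atom and fill implicit hydrogens from standard valence (C 4, N 3, O 2, S 2, halogen 1):
  atom 1: C, bond orders sum to 1 (valence 4) → 3 H
  atom 2: C with explicit H count 2
  atom 3: C, bond orders sum to 2 (valence 4) → 2 H
  atom 4: C, bond orders sum to 4 (valence 4) → 0 H
  atom 5: N, bond orders sum to 3 (valence 3) → 0 H
Totals → C:4, H:7, N:1.

C4H7N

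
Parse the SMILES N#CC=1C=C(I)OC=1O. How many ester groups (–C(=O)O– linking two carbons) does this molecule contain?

0

Scan the SMILES for the ester motif — none present.
Groups that are present: 1 hydroxyl, 1 nitrile.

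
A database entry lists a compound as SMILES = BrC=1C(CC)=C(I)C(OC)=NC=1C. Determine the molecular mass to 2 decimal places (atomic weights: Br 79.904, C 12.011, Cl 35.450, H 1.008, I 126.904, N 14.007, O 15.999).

356.00 g/mol

First, the molecular formula is C9H11BrINO (counting implicit H from valence).
  Br: 1 × 79.904 = 79.904
  C: 9 × 12.011 = 108.099
  H: 11 × 1.008 = 11.088
  I: 1 × 126.904 = 126.904
  N: 1 × 14.007 = 14.007
  O: 1 × 15.999 = 15.999
Sum: 1×79.904 + 9×12.011 + 11×1.008 + 1×126.904 + 1×14.007 + 1×15.999 = 356.001 → 356.00 g/mol.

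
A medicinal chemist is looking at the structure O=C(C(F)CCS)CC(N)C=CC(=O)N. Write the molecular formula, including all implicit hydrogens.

C9H15FN2O2S

Walk through each heavy atom and fill implicit hydrogens from standard valence (C 4, N 3, O 2, S 2, halogen 1):
  atom 1: O, bond orders sum to 2 (valence 2) → 0 H
  atom 2: C, bond orders sum to 4 (valence 4) → 0 H
  atom 3: C, bond orders sum to 3 (valence 4) → 1 H
  atom 4: F (halogen, monovalent) → 0 H
  atom 5: C, bond orders sum to 2 (valence 4) → 2 H
  atom 6: C, bond orders sum to 2 (valence 4) → 2 H
  atom 7: S, bond orders sum to 1 (valence 2) → 1 H
  atom 8: C, bond orders sum to 2 (valence 4) → 2 H
  atom 9: C, bond orders sum to 3 (valence 4) → 1 H
  atom 10: N, bond orders sum to 1 (valence 3) → 2 H
  atom 11: C, bond orders sum to 3 (valence 4) → 1 H
  atom 12: C, bond orders sum to 3 (valence 4) → 1 H
  atom 13: C, bond orders sum to 4 (valence 4) → 0 H
  atom 14: O, bond orders sum to 2 (valence 2) → 0 H
  atom 15: N, bond orders sum to 1 (valence 3) → 2 H
Totals → C:9, H:15, F:1, N:2, O:2, S:1.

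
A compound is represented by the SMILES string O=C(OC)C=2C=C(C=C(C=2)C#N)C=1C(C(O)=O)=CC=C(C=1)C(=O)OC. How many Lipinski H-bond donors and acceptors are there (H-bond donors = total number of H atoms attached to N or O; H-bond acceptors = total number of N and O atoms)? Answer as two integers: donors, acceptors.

1, 7

Donors: find every N or O and count the H atoms it carries.
  atom 1 (O): bond orders sum to 2 → 0 H
  atom 3 (O): bond orders sum to 2 → 0 H
  atom 12 (N): bond orders sum to 3 → 0 H
  atom 16 (O): bond orders sum to 1 → 1 H
  atom 17 (O): bond orders sum to 2 → 0 H
  atom 23 (O): bond orders sum to 2 → 0 H
  atom 24 (O): bond orders sum to 2 → 0 H
Lipinski HBD = 1.
Acceptors: N atoms = 1, O atoms = 6 → HBA = 7.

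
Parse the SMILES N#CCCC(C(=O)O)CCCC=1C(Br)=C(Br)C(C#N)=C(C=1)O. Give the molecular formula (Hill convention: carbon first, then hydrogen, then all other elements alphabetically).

C15H14Br2N2O3

Walk through each heavy atom and fill implicit hydrogens from standard valence (C 4, N 3, O 2, S 2, halogen 1):
  atom 1: N, bond orders sum to 3 (valence 3) → 0 H
  atom 2: C, bond orders sum to 4 (valence 4) → 0 H
  atom 3: C, bond orders sum to 2 (valence 4) → 2 H
  atom 4: C, bond orders sum to 2 (valence 4) → 2 H
  atom 5: C, bond orders sum to 3 (valence 4) → 1 H
  atom 6: C, bond orders sum to 4 (valence 4) → 0 H
  atom 7: O, bond orders sum to 2 (valence 2) → 0 H
  atom 8: O, bond orders sum to 1 (valence 2) → 1 H
  atom 9: C, bond orders sum to 2 (valence 4) → 2 H
  atom 10: C, bond orders sum to 2 (valence 4) → 2 H
  atom 11: C, bond orders sum to 2 (valence 4) → 2 H
  atom 12: C, bond orders sum to 4 (valence 4) → 0 H
  atom 13: C, bond orders sum to 4 (valence 4) → 0 H
  atom 14: Br (halogen, monovalent) → 0 H
  atom 15: C, bond orders sum to 4 (valence 4) → 0 H
  atom 16: Br (halogen, monovalent) → 0 H
  atom 17: C, bond orders sum to 4 (valence 4) → 0 H
  atom 18: C, bond orders sum to 4 (valence 4) → 0 H
  atom 19: N, bond orders sum to 3 (valence 3) → 0 H
  atom 20: C, bond orders sum to 4 (valence 4) → 0 H
  atom 21: C, bond orders sum to 3 (valence 4) → 1 H
  atom 22: O, bond orders sum to 1 (valence 2) → 1 H
Totals → C:15, H:14, Br:2, N:2, O:3.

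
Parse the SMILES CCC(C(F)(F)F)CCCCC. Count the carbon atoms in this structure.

9

Count every carbon token in the SMILES (each C, including those in ring-closure positions and inside branches).
Carbon count: 9.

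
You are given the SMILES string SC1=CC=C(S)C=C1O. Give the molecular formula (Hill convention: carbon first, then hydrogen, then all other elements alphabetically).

Walk through each heavy atom and fill implicit hydrogens from standard valence (C 4, N 3, O 2, S 2, halogen 1):
  atom 1: S, bond orders sum to 1 (valence 2) → 1 H
  atom 2: C, bond orders sum to 4 (valence 4) → 0 H
  atom 3: C, bond orders sum to 3 (valence 4) → 1 H
  atom 4: C, bond orders sum to 3 (valence 4) → 1 H
  atom 5: C, bond orders sum to 4 (valence 4) → 0 H
  atom 6: S, bond orders sum to 1 (valence 2) → 1 H
  atom 7: C, bond orders sum to 3 (valence 4) → 1 H
  atom 8: C, bond orders sum to 4 (valence 4) → 0 H
  atom 9: O, bond orders sum to 1 (valence 2) → 1 H
Totals → C:6, H:6, O:1, S:2.

C6H6OS2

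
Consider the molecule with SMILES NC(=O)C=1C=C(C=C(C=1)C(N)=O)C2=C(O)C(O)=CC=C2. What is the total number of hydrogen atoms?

Walk through each heavy atom and fill implicit hydrogens from standard valence (C 4, N 3, O 2, S 2, halogen 1):
  atom 1: N, bond orders sum to 1 (valence 3) → 2 H
  atom 2: C, bond orders sum to 4 (valence 4) → 0 H
  atom 3: O, bond orders sum to 2 (valence 2) → 0 H
  atom 4: C, bond orders sum to 4 (valence 4) → 0 H
  atom 5: C, bond orders sum to 3 (valence 4) → 1 H
  atom 6: C, bond orders sum to 4 (valence 4) → 0 H
  atom 7: C, bond orders sum to 3 (valence 4) → 1 H
  atom 8: C, bond orders sum to 4 (valence 4) → 0 H
  atom 9: C, bond orders sum to 3 (valence 4) → 1 H
  atom 10: C, bond orders sum to 4 (valence 4) → 0 H
  atom 11: N, bond orders sum to 1 (valence 3) → 2 H
  atom 12: O, bond orders sum to 2 (valence 2) → 0 H
  atom 13: C, bond orders sum to 4 (valence 4) → 0 H
  atom 14: C, bond orders sum to 4 (valence 4) → 0 H
  atom 15: O, bond orders sum to 1 (valence 2) → 1 H
  atom 16: C, bond orders sum to 4 (valence 4) → 0 H
  atom 17: O, bond orders sum to 1 (valence 2) → 1 H
  atom 18: C, bond orders sum to 3 (valence 4) → 1 H
  atom 19: C, bond orders sum to 3 (valence 4) → 1 H
  atom 20: C, bond orders sum to 3 (valence 4) → 1 H
Total hydrogens: 12.

12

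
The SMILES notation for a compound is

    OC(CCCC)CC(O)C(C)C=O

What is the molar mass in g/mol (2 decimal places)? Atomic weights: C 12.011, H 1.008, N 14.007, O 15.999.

First, the molecular formula is C10H20O3 (counting implicit H from valence).
  C: 10 × 12.011 = 120.110
  H: 20 × 1.008 = 20.160
  O: 3 × 15.999 = 47.997
Sum: 10×12.011 + 20×1.008 + 3×15.999 = 188.267 → 188.27 g/mol.

188.27 g/mol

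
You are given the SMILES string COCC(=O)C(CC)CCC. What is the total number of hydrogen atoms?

Walk through each heavy atom and fill implicit hydrogens from standard valence (C 4, N 3, O 2, S 2, halogen 1):
  atom 1: C, bond orders sum to 1 (valence 4) → 3 H
  atom 2: O, bond orders sum to 2 (valence 2) → 0 H
  atom 3: C, bond orders sum to 2 (valence 4) → 2 H
  atom 4: C, bond orders sum to 4 (valence 4) → 0 H
  atom 5: O, bond orders sum to 2 (valence 2) → 0 H
  atom 6: C, bond orders sum to 3 (valence 4) → 1 H
  atom 7: C, bond orders sum to 2 (valence 4) → 2 H
  atom 8: C, bond orders sum to 1 (valence 4) → 3 H
  atom 9: C, bond orders sum to 2 (valence 4) → 2 H
  atom 10: C, bond orders sum to 2 (valence 4) → 2 H
  atom 11: C, bond orders sum to 1 (valence 4) → 3 H
Total hydrogens: 18.

18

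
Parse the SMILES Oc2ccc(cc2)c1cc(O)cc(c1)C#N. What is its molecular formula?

Walk through each heavy atom and fill implicit hydrogens from standard valence (C 4, N 3, O 2, S 2, halogen 1); for lowercase aromatic atoms, an aromatic c carries 1 H when it has two neighbours and 0 H with three, and aromatic n carries 0 H:
  atom 1: O, bond orders sum to 1 (valence 2) → 1 H
  atom 2: aromatic c, 3 neighbours → 0 H
  atom 3: aromatic c, 2 neighbours → 1 H
  atom 4: aromatic c, 2 neighbours → 1 H
  atom 5: aromatic c, 3 neighbours → 0 H
  atom 6: aromatic c, 2 neighbours → 1 H
  atom 7: aromatic c, 2 neighbours → 1 H
  atom 8: aromatic c, 3 neighbours → 0 H
  atom 9: aromatic c, 2 neighbours → 1 H
  atom 10: aromatic c, 3 neighbours → 0 H
  atom 11: O, bond orders sum to 1 (valence 2) → 1 H
  atom 12: aromatic c, 2 neighbours → 1 H
  atom 13: aromatic c, 3 neighbours → 0 H
  atom 14: aromatic c, 2 neighbours → 1 H
  atom 15: C, bond orders sum to 4 (valence 4) → 0 H
  atom 16: N, bond orders sum to 3 (valence 3) → 0 H
Totals → C:13, H:9, N:1, O:2.

C13H9NO2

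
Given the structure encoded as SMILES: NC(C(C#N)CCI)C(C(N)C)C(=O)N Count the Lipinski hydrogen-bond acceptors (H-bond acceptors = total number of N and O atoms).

N atoms: 4; O atoms: 1.
Lipinski HBA = 4 + 1 = 5.

5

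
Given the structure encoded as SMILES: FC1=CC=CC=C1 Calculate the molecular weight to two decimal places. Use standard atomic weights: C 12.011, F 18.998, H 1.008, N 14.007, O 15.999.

96.10 g/mol

First, the molecular formula is C6H5F (counting implicit H from valence).
  C: 6 × 12.011 = 72.066
  F: 1 × 18.998 = 18.998
  H: 5 × 1.008 = 5.040
Sum: 6×12.011 + 1×18.998 + 5×1.008 = 96.104 → 96.10 g/mol.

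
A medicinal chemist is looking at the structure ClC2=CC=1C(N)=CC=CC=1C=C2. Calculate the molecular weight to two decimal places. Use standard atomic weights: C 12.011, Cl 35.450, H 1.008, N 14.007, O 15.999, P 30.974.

First, the molecular formula is C10H8ClN (counting implicit H from valence).
  C: 10 × 12.011 = 120.110
  Cl: 1 × 35.450 = 35.450
  H: 8 × 1.008 = 8.064
  N: 1 × 14.007 = 14.007
Sum: 10×12.011 + 1×35.450 + 8×1.008 + 1×14.007 = 177.631 → 177.63 g/mol.

177.63 g/mol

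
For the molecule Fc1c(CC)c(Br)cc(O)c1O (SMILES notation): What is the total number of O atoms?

2

Scan the SMILES for O atoms (remember two-letter symbols like Cl and Br are single atoms).
Oxygen count: 2.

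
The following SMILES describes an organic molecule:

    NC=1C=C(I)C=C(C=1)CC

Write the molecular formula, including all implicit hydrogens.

Walk through each heavy atom and fill implicit hydrogens from standard valence (C 4, N 3, O 2, S 2, halogen 1):
  atom 1: N, bond orders sum to 1 (valence 3) → 2 H
  atom 2: C, bond orders sum to 4 (valence 4) → 0 H
  atom 3: C, bond orders sum to 3 (valence 4) → 1 H
  atom 4: C, bond orders sum to 4 (valence 4) → 0 H
  atom 5: I (halogen, monovalent) → 0 H
  atom 6: C, bond orders sum to 3 (valence 4) → 1 H
  atom 7: C, bond orders sum to 4 (valence 4) → 0 H
  atom 8: C, bond orders sum to 3 (valence 4) → 1 H
  atom 9: C, bond orders sum to 2 (valence 4) → 2 H
  atom 10: C, bond orders sum to 1 (valence 4) → 3 H
Totals → C:8, H:10, I:1, N:1.
In Hill order: C8H10IN.

C8H10IN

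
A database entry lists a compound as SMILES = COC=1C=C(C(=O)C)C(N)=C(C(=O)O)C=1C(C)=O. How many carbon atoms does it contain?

Count every carbon token in the SMILES (each C, including those in ring-closure positions and inside branches).
Carbon count: 12.

12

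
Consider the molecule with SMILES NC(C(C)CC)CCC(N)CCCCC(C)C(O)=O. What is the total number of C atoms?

Count every carbon token in the SMILES (each C, including those in ring-closure positions and inside branches).
Carbon count: 15.

15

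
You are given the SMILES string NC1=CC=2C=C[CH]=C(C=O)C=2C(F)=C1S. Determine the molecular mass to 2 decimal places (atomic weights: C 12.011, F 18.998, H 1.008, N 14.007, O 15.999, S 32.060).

221.25 g/mol

First, the molecular formula is C11H8FNOS (counting implicit H from valence).
  C: 11 × 12.011 = 132.121
  F: 1 × 18.998 = 18.998
  H: 8 × 1.008 = 8.064
  N: 1 × 14.007 = 14.007
  O: 1 × 15.999 = 15.999
  S: 1 × 32.060 = 32.060
Sum: 11×12.011 + 1×18.998 + 8×1.008 + 1×14.007 + 1×15.999 + 1×32.060 = 221.249 → 221.25 g/mol.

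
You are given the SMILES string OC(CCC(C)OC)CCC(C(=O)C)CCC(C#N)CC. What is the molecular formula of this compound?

C17H31NO3

Walk through each heavy atom and fill implicit hydrogens from standard valence (C 4, N 3, O 2, S 2, halogen 1):
  atom 1: O, bond orders sum to 1 (valence 2) → 1 H
  atom 2: C, bond orders sum to 3 (valence 4) → 1 H
  atom 3: C, bond orders sum to 2 (valence 4) → 2 H
  atom 4: C, bond orders sum to 2 (valence 4) → 2 H
  atom 5: C, bond orders sum to 3 (valence 4) → 1 H
  atom 6: C, bond orders sum to 1 (valence 4) → 3 H
  atom 7: O, bond orders sum to 2 (valence 2) → 0 H
  atom 8: C, bond orders sum to 1 (valence 4) → 3 H
  atom 9: C, bond orders sum to 2 (valence 4) → 2 H
  atom 10: C, bond orders sum to 2 (valence 4) → 2 H
  atom 11: C, bond orders sum to 3 (valence 4) → 1 H
  atom 12: C, bond orders sum to 4 (valence 4) → 0 H
  atom 13: O, bond orders sum to 2 (valence 2) → 0 H
  atom 14: C, bond orders sum to 1 (valence 4) → 3 H
  atom 15: C, bond orders sum to 2 (valence 4) → 2 H
  atom 16: C, bond orders sum to 2 (valence 4) → 2 H
  atom 17: C, bond orders sum to 3 (valence 4) → 1 H
  atom 18: C, bond orders sum to 4 (valence 4) → 0 H
  atom 19: N, bond orders sum to 3 (valence 3) → 0 H
  atom 20: C, bond orders sum to 2 (valence 4) → 2 H
  atom 21: C, bond orders sum to 1 (valence 4) → 3 H
Totals → C:17, H:31, N:1, O:3.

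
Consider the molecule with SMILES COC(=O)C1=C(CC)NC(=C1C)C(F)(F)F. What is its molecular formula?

C10H12F3NO2

Walk through each heavy atom and fill implicit hydrogens from standard valence (C 4, N 3, O 2, S 2, halogen 1):
  atom 1: C, bond orders sum to 1 (valence 4) → 3 H
  atom 2: O, bond orders sum to 2 (valence 2) → 0 H
  atom 3: C, bond orders sum to 4 (valence 4) → 0 H
  atom 4: O, bond orders sum to 2 (valence 2) → 0 H
  atom 5: C, bond orders sum to 4 (valence 4) → 0 H
  atom 6: C, bond orders sum to 4 (valence 4) → 0 H
  atom 7: C, bond orders sum to 2 (valence 4) → 2 H
  atom 8: C, bond orders sum to 1 (valence 4) → 3 H
  atom 9: N, bond orders sum to 2 (valence 3) → 1 H
  atom 10: C, bond orders sum to 4 (valence 4) → 0 H
  atom 11: C, bond orders sum to 4 (valence 4) → 0 H
  atom 12: C, bond orders sum to 1 (valence 4) → 3 H
  atom 13: C, bond orders sum to 4 (valence 4) → 0 H
  atom 14: F (halogen, monovalent) → 0 H
  atom 15: F (halogen, monovalent) → 0 H
  atom 16: F (halogen, monovalent) → 0 H
Totals → C:10, H:12, F:3, N:1, O:2.
In Hill order: C10H12F3NO2.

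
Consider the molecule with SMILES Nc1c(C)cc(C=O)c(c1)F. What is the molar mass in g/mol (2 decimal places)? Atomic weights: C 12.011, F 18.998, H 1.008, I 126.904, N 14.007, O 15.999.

First, the molecular formula is C8H8FNO (counting implicit H from valence).
  C: 8 × 12.011 = 96.088
  F: 1 × 18.998 = 18.998
  H: 8 × 1.008 = 8.064
  N: 1 × 14.007 = 14.007
  O: 1 × 15.999 = 15.999
Sum: 8×12.011 + 1×18.998 + 8×1.008 + 1×14.007 + 1×15.999 = 153.156 → 153.16 g/mol.

153.16 g/mol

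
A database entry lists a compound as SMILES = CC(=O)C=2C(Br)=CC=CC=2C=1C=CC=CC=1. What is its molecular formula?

C14H11BrO

Walk through each heavy atom and fill implicit hydrogens from standard valence (C 4, N 3, O 2, S 2, halogen 1):
  atom 1: C, bond orders sum to 1 (valence 4) → 3 H
  atom 2: C, bond orders sum to 4 (valence 4) → 0 H
  atom 3: O, bond orders sum to 2 (valence 2) → 0 H
  atom 4: C, bond orders sum to 4 (valence 4) → 0 H
  atom 5: C, bond orders sum to 4 (valence 4) → 0 H
  atom 6: Br (halogen, monovalent) → 0 H
  atom 7: C, bond orders sum to 3 (valence 4) → 1 H
  atom 8: C, bond orders sum to 3 (valence 4) → 1 H
  atom 9: C, bond orders sum to 3 (valence 4) → 1 H
  atom 10: C, bond orders sum to 4 (valence 4) → 0 H
  atom 11: C, bond orders sum to 4 (valence 4) → 0 H
  atom 12: C, bond orders sum to 3 (valence 4) → 1 H
  atom 13: C, bond orders sum to 3 (valence 4) → 1 H
  atom 14: C, bond orders sum to 3 (valence 4) → 1 H
  atom 15: C, bond orders sum to 3 (valence 4) → 1 H
  atom 16: C, bond orders sum to 3 (valence 4) → 1 H
Totals → C:14, H:11, Br:1, O:1.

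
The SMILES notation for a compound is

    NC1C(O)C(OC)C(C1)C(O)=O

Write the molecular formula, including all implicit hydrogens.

C7H13NO4

Walk through each heavy atom and fill implicit hydrogens from standard valence (C 4, N 3, O 2, S 2, halogen 1):
  atom 1: N, bond orders sum to 1 (valence 3) → 2 H
  atom 2: C, bond orders sum to 3 (valence 4) → 1 H
  atom 3: C, bond orders sum to 3 (valence 4) → 1 H
  atom 4: O, bond orders sum to 1 (valence 2) → 1 H
  atom 5: C, bond orders sum to 3 (valence 4) → 1 H
  atom 6: O, bond orders sum to 2 (valence 2) → 0 H
  atom 7: C, bond orders sum to 1 (valence 4) → 3 H
  atom 8: C, bond orders sum to 3 (valence 4) → 1 H
  atom 9: C, bond orders sum to 2 (valence 4) → 2 H
  atom 10: C, bond orders sum to 4 (valence 4) → 0 H
  atom 11: O, bond orders sum to 1 (valence 2) → 1 H
  atom 12: O, bond orders sum to 2 (valence 2) → 0 H
Totals → C:7, H:13, N:1, O:4.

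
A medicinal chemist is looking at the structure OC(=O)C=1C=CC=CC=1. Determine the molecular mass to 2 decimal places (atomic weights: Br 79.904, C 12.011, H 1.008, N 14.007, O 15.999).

First, the molecular formula is C7H6O2 (counting implicit H from valence).
  C: 7 × 12.011 = 84.077
  H: 6 × 1.008 = 6.048
  O: 2 × 15.999 = 31.998
Sum: 7×12.011 + 6×1.008 + 2×15.999 = 122.123 → 122.12 g/mol.

122.12 g/mol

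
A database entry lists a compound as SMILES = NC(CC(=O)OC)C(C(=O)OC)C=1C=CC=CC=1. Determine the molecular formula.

C13H17NO4

Walk through each heavy atom and fill implicit hydrogens from standard valence (C 4, N 3, O 2, S 2, halogen 1):
  atom 1: N, bond orders sum to 1 (valence 3) → 2 H
  atom 2: C, bond orders sum to 3 (valence 4) → 1 H
  atom 3: C, bond orders sum to 2 (valence 4) → 2 H
  atom 4: C, bond orders sum to 4 (valence 4) → 0 H
  atom 5: O, bond orders sum to 2 (valence 2) → 0 H
  atom 6: O, bond orders sum to 2 (valence 2) → 0 H
  atom 7: C, bond orders sum to 1 (valence 4) → 3 H
  atom 8: C, bond orders sum to 3 (valence 4) → 1 H
  atom 9: C, bond orders sum to 4 (valence 4) → 0 H
  atom 10: O, bond orders sum to 2 (valence 2) → 0 H
  atom 11: O, bond orders sum to 2 (valence 2) → 0 H
  atom 12: C, bond orders sum to 1 (valence 4) → 3 H
  atom 13: C, bond orders sum to 4 (valence 4) → 0 H
  atom 14: C, bond orders sum to 3 (valence 4) → 1 H
  atom 15: C, bond orders sum to 3 (valence 4) → 1 H
  atom 16: C, bond orders sum to 3 (valence 4) → 1 H
  atom 17: C, bond orders sum to 3 (valence 4) → 1 H
  atom 18: C, bond orders sum to 3 (valence 4) → 1 H
Totals → C:13, H:17, N:1, O:4.
In Hill order: C13H17NO4.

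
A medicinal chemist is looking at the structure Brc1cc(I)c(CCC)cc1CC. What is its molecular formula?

C11H14BrI

Walk through each heavy atom and fill implicit hydrogens from standard valence (C 4, N 3, O 2, S 2, halogen 1); for lowercase aromatic atoms, an aromatic c carries 1 H when it has two neighbours and 0 H with three, and aromatic n carries 0 H:
  atom 1: Br (halogen, monovalent) → 0 H
  atom 2: aromatic c, 3 neighbours → 0 H
  atom 3: aromatic c, 2 neighbours → 1 H
  atom 4: aromatic c, 3 neighbours → 0 H
  atom 5: I (halogen, monovalent) → 0 H
  atom 6: aromatic c, 3 neighbours → 0 H
  atom 7: C, bond orders sum to 2 (valence 4) → 2 H
  atom 8: C, bond orders sum to 2 (valence 4) → 2 H
  atom 9: C, bond orders sum to 1 (valence 4) → 3 H
  atom 10: aromatic c, 2 neighbours → 1 H
  atom 11: aromatic c, 3 neighbours → 0 H
  atom 12: C, bond orders sum to 2 (valence 4) → 2 H
  atom 13: C, bond orders sum to 1 (valence 4) → 3 H
Totals → C:11, H:14, Br:1, I:1.
In Hill order: C11H14BrI.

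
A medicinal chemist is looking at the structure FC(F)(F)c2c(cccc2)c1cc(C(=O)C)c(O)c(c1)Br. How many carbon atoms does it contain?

15

Count every carbon token in the SMILES (each C, including those in ring-closure positions and inside branches).
Carbon count: 15.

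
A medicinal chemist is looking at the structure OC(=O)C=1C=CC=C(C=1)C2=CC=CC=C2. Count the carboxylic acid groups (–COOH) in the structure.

1

The carboxylic acid motif appears at heavy-atom position 2 in the SMILES.
Carboxylic acid count: 1.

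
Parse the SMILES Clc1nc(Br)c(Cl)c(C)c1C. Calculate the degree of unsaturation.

4

Molecular formula: C7H6BrCl2N.
DoU = (2C + 2 + N − H − X) / 2, where X is the halogen count and O/S are ignored.
    = (2·7 + 2 + 1 − 6 − 3) / 2 = 8 / 2 = 4.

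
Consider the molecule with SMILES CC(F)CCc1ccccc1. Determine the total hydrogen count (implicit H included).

13

Walk through each heavy atom and fill implicit hydrogens from standard valence (C 4, N 3, O 2, S 2, halogen 1); for lowercase aromatic atoms, an aromatic c carries 1 H when it has two neighbours and 0 H with three, and aromatic n carries 0 H:
  atom 1: C, bond orders sum to 1 (valence 4) → 3 H
  atom 2: C, bond orders sum to 3 (valence 4) → 1 H
  atom 3: F (halogen, monovalent) → 0 H
  atom 4: C, bond orders sum to 2 (valence 4) → 2 H
  atom 5: C, bond orders sum to 2 (valence 4) → 2 H
  atom 6: aromatic c, 3 neighbours → 0 H
  atom 7: aromatic c, 2 neighbours → 1 H
  atom 8: aromatic c, 2 neighbours → 1 H
  atom 9: aromatic c, 2 neighbours → 1 H
  atom 10: aromatic c, 2 neighbours → 1 H
  atom 11: aromatic c, 2 neighbours → 1 H
Total hydrogens: 13.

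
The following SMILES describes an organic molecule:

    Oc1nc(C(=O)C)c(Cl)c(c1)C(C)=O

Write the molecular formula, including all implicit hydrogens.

Walk through each heavy atom and fill implicit hydrogens from standard valence (C 4, N 3, O 2, S 2, halogen 1); for lowercase aromatic atoms, an aromatic c carries 1 H when it has two neighbours and 0 H with three, and aromatic n carries 0 H:
  atom 1: O, bond orders sum to 1 (valence 2) → 1 H
  atom 2: aromatic c, 3 neighbours → 0 H
  atom 3: aromatic n, 2 neighbours → 0 H
  atom 4: aromatic c, 3 neighbours → 0 H
  atom 5: C, bond orders sum to 4 (valence 4) → 0 H
  atom 6: O, bond orders sum to 2 (valence 2) → 0 H
  atom 7: C, bond orders sum to 1 (valence 4) → 3 H
  atom 8: aromatic c, 3 neighbours → 0 H
  atom 9: Cl (halogen, monovalent) → 0 H
  atom 10: aromatic c, 3 neighbours → 0 H
  atom 11: aromatic c, 2 neighbours → 1 H
  atom 12: C, bond orders sum to 4 (valence 4) → 0 H
  atom 13: C, bond orders sum to 1 (valence 4) → 3 H
  atom 14: O, bond orders sum to 2 (valence 2) → 0 H
Totals → C:9, H:8, Cl:1, N:1, O:3.
In Hill order: C9H8ClNO3.

C9H8ClNO3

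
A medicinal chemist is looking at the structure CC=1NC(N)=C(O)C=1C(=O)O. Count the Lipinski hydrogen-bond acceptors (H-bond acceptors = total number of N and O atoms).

N atoms: 2; O atoms: 3.
Lipinski HBA = 2 + 3 = 5.

5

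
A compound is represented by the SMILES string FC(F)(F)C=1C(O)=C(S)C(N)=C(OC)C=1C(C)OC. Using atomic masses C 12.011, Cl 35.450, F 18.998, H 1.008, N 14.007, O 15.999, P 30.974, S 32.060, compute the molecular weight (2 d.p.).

First, the molecular formula is C11H14F3NO3S (counting implicit H from valence).
  C: 11 × 12.011 = 132.121
  F: 3 × 18.998 = 56.994
  H: 14 × 1.008 = 14.112
  N: 1 × 14.007 = 14.007
  O: 3 × 15.999 = 47.997
  S: 1 × 32.060 = 32.060
Sum: 11×12.011 + 3×18.998 + 14×1.008 + 1×14.007 + 3×15.999 + 1×32.060 = 297.291 → 297.29 g/mol.

297.29 g/mol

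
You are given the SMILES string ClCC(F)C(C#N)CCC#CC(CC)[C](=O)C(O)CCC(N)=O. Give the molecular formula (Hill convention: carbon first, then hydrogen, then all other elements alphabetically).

C16H22ClFN2O3

Walk through each heavy atom and fill implicit hydrogens from standard valence (C 4, N 3, O 2, S 2, halogen 1):
  atom 1: Cl (halogen, monovalent) → 0 H
  atom 2: C, bond orders sum to 2 (valence 4) → 2 H
  atom 3: C, bond orders sum to 3 (valence 4) → 1 H
  atom 4: F (halogen, monovalent) → 0 H
  atom 5: C, bond orders sum to 3 (valence 4) → 1 H
  atom 6: C, bond orders sum to 4 (valence 4) → 0 H
  atom 7: N, bond orders sum to 3 (valence 3) → 0 H
  atom 8: C, bond orders sum to 2 (valence 4) → 2 H
  atom 9: C, bond orders sum to 2 (valence 4) → 2 H
  atom 10: C, bond orders sum to 4 (valence 4) → 0 H
  atom 11: C, bond orders sum to 4 (valence 4) → 0 H
  atom 12: C, bond orders sum to 3 (valence 4) → 1 H
  atom 13: C, bond orders sum to 2 (valence 4) → 2 H
  atom 14: C, bond orders sum to 1 (valence 4) → 3 H
  atom 15: C with explicit H count 0
  atom 16: O, bond orders sum to 2 (valence 2) → 0 H
  atom 17: C, bond orders sum to 3 (valence 4) → 1 H
  atom 18: O, bond orders sum to 1 (valence 2) → 1 H
  atom 19: C, bond orders sum to 2 (valence 4) → 2 H
  atom 20: C, bond orders sum to 2 (valence 4) → 2 H
  atom 21: C, bond orders sum to 4 (valence 4) → 0 H
  atom 22: N, bond orders sum to 1 (valence 3) → 2 H
  atom 23: O, bond orders sum to 2 (valence 2) → 0 H
Totals → C:16, H:22, Cl:1, F:1, N:2, O:3.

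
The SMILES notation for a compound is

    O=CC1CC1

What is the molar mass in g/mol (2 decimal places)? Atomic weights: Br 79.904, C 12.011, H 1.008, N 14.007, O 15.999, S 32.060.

70.09 g/mol

First, the molecular formula is C4H6O (counting implicit H from valence).
  C: 4 × 12.011 = 48.044
  H: 6 × 1.008 = 6.048
  O: 1 × 15.999 = 15.999
Sum: 4×12.011 + 6×1.008 + 1×15.999 = 70.091 → 70.09 g/mol.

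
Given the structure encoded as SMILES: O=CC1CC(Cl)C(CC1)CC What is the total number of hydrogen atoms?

Walk through each heavy atom and fill implicit hydrogens from standard valence (C 4, N 3, O 2, S 2, halogen 1):
  atom 1: O, bond orders sum to 2 (valence 2) → 0 H
  atom 2: C, bond orders sum to 3 (valence 4) → 1 H
  atom 3: C, bond orders sum to 3 (valence 4) → 1 H
  atom 4: C, bond orders sum to 2 (valence 4) → 2 H
  atom 5: C, bond orders sum to 3 (valence 4) → 1 H
  atom 6: Cl (halogen, monovalent) → 0 H
  atom 7: C, bond orders sum to 3 (valence 4) → 1 H
  atom 8: C, bond orders sum to 2 (valence 4) → 2 H
  atom 9: C, bond orders sum to 2 (valence 4) → 2 H
  atom 10: C, bond orders sum to 2 (valence 4) → 2 H
  atom 11: C, bond orders sum to 1 (valence 4) → 3 H
Total hydrogens: 15.

15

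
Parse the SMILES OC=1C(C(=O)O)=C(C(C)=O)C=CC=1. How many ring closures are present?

In SMILES, each pair of matching ring-closure digits denotes one ring-closing bond; the number of such bonds equals the number of independent rings.
Ring-closure bonds here: 1.

1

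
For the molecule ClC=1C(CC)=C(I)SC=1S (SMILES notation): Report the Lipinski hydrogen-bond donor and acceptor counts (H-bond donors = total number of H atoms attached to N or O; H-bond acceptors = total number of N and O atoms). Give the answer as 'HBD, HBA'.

0, 0

Donors: find every N or O and count the H atoms it carries.
  (no N or O atoms present)
Lipinski HBD = 0.
Acceptors: N atoms = 0, O atoms = 0 → HBA = 0.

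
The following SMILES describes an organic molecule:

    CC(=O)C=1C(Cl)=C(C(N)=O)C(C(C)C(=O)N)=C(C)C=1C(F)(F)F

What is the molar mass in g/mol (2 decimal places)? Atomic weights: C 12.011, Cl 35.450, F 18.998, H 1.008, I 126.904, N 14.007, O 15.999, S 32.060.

First, the molecular formula is C14H14ClF3N2O3 (counting implicit H from valence).
  C: 14 × 12.011 = 168.154
  Cl: 1 × 35.450 = 35.450
  F: 3 × 18.998 = 56.994
  H: 14 × 1.008 = 14.112
  N: 2 × 14.007 = 28.014
  O: 3 × 15.999 = 47.997
Sum: 14×12.011 + 1×35.450 + 3×18.998 + 14×1.008 + 2×14.007 + 3×15.999 = 350.721 → 350.72 g/mol.

350.72 g/mol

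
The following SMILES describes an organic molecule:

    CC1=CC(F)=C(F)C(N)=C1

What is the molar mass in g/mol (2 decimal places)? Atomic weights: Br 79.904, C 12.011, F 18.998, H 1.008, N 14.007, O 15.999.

First, the molecular formula is C7H7F2N (counting implicit H from valence).
  C: 7 × 12.011 = 84.077
  F: 2 × 18.998 = 37.996
  H: 7 × 1.008 = 7.056
  N: 1 × 14.007 = 14.007
Sum: 7×12.011 + 2×18.998 + 7×1.008 + 1×14.007 = 143.136 → 143.14 g/mol.

143.14 g/mol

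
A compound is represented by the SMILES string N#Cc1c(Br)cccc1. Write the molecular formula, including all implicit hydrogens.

Walk through each heavy atom and fill implicit hydrogens from standard valence (C 4, N 3, O 2, S 2, halogen 1); for lowercase aromatic atoms, an aromatic c carries 1 H when it has two neighbours and 0 H with three, and aromatic n carries 0 H:
  atom 1: N, bond orders sum to 3 (valence 3) → 0 H
  atom 2: C, bond orders sum to 4 (valence 4) → 0 H
  atom 3: aromatic c, 3 neighbours → 0 H
  atom 4: aromatic c, 3 neighbours → 0 H
  atom 5: Br (halogen, monovalent) → 0 H
  atom 6: aromatic c, 2 neighbours → 1 H
  atom 7: aromatic c, 2 neighbours → 1 H
  atom 8: aromatic c, 2 neighbours → 1 H
  atom 9: aromatic c, 2 neighbours → 1 H
Totals → C:7, H:4, Br:1, N:1.
In Hill order: C7H4BrN.

C7H4BrN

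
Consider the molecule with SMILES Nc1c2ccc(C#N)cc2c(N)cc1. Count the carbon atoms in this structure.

Count every carbon token in the SMILES (each C, including those in ring-closure positions and inside branches).
Carbon count: 11.

11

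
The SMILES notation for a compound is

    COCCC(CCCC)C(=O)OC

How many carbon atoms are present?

Count every carbon token in the SMILES (each C, including those in ring-closure positions and inside branches).
Carbon count: 10.

10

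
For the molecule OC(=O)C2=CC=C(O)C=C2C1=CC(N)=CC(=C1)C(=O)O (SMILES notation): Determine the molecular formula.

C14H11NO5

Walk through each heavy atom and fill implicit hydrogens from standard valence (C 4, N 3, O 2, S 2, halogen 1):
  atom 1: O, bond orders sum to 1 (valence 2) → 1 H
  atom 2: C, bond orders sum to 4 (valence 4) → 0 H
  atom 3: O, bond orders sum to 2 (valence 2) → 0 H
  atom 4: C, bond orders sum to 4 (valence 4) → 0 H
  atom 5: C, bond orders sum to 3 (valence 4) → 1 H
  atom 6: C, bond orders sum to 3 (valence 4) → 1 H
  atom 7: C, bond orders sum to 4 (valence 4) → 0 H
  atom 8: O, bond orders sum to 1 (valence 2) → 1 H
  atom 9: C, bond orders sum to 3 (valence 4) → 1 H
  atom 10: C, bond orders sum to 4 (valence 4) → 0 H
  atom 11: C, bond orders sum to 4 (valence 4) → 0 H
  atom 12: C, bond orders sum to 3 (valence 4) → 1 H
  atom 13: C, bond orders sum to 4 (valence 4) → 0 H
  atom 14: N, bond orders sum to 1 (valence 3) → 2 H
  atom 15: C, bond orders sum to 3 (valence 4) → 1 H
  atom 16: C, bond orders sum to 4 (valence 4) → 0 H
  atom 17: C, bond orders sum to 3 (valence 4) → 1 H
  atom 18: C, bond orders sum to 4 (valence 4) → 0 H
  atom 19: O, bond orders sum to 2 (valence 2) → 0 H
  atom 20: O, bond orders sum to 1 (valence 2) → 1 H
Totals → C:14, H:11, N:1, O:5.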